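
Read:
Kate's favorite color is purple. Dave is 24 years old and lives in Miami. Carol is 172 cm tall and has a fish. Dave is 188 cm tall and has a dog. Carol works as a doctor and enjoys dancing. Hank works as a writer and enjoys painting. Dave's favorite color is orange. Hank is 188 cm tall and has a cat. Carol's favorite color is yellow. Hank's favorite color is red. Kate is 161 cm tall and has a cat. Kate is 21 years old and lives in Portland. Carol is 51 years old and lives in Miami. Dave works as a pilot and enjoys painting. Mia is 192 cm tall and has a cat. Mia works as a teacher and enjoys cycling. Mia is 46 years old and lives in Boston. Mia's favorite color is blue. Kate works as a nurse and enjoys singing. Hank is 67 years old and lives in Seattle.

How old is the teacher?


The teacher is Mia, age 46

46


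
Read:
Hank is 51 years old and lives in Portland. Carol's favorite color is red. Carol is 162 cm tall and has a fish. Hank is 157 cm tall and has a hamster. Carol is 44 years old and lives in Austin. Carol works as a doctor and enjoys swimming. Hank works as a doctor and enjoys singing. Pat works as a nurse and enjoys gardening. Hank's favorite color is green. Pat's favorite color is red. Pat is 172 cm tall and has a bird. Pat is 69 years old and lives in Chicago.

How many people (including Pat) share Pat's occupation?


Pat is a nurse. Count = 1

1


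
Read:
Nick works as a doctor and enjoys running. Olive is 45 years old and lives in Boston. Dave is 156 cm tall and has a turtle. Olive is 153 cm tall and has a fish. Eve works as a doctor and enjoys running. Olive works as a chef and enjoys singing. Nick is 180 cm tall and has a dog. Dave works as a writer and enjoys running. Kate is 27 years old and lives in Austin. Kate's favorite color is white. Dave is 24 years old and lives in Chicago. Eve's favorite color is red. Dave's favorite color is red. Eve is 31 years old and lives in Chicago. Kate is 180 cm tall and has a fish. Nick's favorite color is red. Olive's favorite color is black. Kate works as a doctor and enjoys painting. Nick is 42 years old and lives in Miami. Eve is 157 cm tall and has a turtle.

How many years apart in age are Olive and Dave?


45 vs 24, diff = 21

21


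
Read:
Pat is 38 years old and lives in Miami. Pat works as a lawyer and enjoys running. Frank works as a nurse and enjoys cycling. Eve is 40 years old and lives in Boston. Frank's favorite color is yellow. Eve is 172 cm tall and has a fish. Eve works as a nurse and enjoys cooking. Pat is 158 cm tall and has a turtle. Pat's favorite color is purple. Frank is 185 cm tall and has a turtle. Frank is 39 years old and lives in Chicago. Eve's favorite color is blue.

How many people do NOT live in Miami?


Not in Miami: 2

2


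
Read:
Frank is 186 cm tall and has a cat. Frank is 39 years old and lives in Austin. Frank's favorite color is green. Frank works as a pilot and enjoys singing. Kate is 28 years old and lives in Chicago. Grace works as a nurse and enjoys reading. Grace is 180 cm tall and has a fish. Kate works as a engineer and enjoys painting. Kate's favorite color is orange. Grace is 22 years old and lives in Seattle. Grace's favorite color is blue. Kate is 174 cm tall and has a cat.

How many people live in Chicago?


Count in Chicago: 1

1


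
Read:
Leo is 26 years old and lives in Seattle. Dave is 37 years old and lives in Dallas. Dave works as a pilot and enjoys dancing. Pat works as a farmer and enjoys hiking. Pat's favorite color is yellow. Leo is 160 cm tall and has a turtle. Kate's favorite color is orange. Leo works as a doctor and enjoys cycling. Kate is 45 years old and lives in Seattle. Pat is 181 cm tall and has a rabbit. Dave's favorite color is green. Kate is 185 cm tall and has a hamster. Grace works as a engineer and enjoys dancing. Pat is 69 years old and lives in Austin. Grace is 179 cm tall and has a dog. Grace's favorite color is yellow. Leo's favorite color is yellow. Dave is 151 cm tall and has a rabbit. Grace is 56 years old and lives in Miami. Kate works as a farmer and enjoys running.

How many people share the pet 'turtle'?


Count: 1

1


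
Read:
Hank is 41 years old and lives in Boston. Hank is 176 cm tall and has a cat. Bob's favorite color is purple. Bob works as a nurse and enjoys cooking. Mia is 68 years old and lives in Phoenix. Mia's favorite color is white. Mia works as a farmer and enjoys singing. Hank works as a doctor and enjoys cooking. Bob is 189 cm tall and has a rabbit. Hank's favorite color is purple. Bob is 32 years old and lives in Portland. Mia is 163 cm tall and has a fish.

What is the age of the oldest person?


Oldest: Mia at 68

68


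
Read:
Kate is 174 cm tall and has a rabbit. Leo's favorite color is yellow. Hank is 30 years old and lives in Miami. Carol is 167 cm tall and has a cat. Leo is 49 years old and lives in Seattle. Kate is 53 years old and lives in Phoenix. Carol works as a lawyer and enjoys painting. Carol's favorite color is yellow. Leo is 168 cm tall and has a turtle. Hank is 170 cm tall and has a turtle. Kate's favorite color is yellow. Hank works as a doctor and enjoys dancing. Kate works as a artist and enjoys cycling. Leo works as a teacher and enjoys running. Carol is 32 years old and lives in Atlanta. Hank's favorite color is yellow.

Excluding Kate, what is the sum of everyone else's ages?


Sum (excluding Kate): 111

111


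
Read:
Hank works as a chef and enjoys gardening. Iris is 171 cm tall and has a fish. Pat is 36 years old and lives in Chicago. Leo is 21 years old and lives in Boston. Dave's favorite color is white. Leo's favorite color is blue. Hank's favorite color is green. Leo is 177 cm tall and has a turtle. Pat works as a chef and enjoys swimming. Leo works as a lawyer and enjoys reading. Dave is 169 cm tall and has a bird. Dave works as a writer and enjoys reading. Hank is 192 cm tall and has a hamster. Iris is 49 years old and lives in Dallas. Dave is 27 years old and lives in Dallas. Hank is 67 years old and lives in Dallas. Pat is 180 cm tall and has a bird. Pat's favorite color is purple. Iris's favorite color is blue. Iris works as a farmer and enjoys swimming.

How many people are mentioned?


People: Leo, Iris, Dave, Hank, Pat. Count = 5

5


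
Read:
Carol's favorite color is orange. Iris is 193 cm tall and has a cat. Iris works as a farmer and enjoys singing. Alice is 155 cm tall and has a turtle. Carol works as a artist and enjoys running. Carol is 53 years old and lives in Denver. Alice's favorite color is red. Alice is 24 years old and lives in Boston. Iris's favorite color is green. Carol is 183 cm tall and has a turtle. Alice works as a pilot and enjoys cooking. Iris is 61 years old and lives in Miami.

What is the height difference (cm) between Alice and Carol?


|155 - 183| = 28

28


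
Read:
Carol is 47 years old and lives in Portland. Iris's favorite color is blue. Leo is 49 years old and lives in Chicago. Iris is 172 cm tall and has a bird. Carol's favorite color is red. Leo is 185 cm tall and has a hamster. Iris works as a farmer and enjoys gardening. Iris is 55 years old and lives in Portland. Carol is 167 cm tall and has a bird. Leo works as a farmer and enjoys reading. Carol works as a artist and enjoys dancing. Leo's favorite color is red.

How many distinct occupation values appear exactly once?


Unique occupation values: 1

1


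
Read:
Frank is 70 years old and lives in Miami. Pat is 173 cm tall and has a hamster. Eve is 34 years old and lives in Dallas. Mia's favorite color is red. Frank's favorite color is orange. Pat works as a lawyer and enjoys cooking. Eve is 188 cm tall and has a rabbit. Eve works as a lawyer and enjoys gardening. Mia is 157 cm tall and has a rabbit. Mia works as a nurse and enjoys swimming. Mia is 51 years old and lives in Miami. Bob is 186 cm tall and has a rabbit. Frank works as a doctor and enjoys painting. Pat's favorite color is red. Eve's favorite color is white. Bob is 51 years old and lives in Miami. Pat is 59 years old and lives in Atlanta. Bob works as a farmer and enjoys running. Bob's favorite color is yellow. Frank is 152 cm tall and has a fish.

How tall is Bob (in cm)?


Bob is 186 cm tall

186


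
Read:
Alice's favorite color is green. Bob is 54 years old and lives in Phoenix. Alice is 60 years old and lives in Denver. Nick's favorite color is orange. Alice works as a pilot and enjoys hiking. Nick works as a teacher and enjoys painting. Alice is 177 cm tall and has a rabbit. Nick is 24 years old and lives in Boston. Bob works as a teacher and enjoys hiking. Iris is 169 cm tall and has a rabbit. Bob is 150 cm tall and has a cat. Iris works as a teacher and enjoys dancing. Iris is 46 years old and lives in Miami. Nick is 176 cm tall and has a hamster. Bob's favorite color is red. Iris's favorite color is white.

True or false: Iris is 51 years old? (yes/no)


Iris is actually 46. no

no


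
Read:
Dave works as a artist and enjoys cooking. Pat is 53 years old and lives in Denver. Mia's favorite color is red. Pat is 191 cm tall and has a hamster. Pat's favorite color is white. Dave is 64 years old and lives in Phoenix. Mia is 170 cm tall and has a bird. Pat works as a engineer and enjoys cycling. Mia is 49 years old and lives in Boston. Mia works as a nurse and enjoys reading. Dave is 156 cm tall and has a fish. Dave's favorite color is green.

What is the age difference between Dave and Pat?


|64 - 53| = 11

11


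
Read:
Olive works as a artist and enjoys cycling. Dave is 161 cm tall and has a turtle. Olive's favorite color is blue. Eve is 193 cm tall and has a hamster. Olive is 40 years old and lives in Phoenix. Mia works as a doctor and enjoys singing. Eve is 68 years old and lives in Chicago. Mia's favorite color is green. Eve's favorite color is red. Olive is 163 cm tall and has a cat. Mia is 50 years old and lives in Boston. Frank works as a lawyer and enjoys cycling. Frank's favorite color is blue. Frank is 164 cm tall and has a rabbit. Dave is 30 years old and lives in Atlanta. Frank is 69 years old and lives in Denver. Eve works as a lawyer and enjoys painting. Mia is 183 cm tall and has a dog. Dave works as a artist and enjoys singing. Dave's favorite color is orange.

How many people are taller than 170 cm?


Taller than 170: 2

2


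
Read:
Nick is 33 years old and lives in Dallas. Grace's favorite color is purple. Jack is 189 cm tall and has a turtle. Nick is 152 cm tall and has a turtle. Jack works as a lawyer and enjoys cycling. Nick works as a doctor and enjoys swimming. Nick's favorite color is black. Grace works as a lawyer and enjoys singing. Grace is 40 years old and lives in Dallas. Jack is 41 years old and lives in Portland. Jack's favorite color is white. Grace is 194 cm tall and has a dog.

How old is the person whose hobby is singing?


Person with hobby=singing is Grace, age 40

40


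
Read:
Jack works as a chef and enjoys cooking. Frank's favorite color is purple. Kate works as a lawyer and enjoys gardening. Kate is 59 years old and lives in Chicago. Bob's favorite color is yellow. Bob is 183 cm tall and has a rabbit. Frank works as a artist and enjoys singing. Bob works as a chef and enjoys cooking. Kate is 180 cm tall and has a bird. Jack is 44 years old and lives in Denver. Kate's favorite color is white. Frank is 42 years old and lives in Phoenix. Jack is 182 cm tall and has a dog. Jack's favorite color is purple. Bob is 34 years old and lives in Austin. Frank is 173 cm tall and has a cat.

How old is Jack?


Jack is 44 years old

44


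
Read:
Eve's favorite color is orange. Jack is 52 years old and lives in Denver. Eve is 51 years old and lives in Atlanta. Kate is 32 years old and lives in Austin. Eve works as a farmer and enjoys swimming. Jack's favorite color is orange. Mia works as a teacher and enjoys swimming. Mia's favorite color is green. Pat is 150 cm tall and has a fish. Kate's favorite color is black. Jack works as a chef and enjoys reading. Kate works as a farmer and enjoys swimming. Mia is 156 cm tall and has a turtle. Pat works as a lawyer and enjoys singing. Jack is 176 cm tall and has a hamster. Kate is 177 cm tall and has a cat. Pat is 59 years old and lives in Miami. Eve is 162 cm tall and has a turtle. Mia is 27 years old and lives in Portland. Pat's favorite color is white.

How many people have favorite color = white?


Count: 1

1


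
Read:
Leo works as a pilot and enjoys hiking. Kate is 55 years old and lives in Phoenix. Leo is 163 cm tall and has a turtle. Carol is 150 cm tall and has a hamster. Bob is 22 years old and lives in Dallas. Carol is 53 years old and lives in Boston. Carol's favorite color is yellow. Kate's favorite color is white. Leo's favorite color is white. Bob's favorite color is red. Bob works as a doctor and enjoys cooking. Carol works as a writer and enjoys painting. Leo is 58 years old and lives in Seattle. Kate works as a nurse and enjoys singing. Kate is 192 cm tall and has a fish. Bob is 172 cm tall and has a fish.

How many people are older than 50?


Filter: 3

3


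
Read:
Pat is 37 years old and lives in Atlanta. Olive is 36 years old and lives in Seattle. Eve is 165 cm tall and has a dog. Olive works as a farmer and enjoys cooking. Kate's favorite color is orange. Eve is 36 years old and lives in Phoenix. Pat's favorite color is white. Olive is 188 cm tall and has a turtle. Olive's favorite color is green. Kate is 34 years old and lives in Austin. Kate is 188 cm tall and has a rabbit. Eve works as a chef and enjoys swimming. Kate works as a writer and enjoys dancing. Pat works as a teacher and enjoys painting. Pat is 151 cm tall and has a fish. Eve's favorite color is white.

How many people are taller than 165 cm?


Taller than 165: 2

2


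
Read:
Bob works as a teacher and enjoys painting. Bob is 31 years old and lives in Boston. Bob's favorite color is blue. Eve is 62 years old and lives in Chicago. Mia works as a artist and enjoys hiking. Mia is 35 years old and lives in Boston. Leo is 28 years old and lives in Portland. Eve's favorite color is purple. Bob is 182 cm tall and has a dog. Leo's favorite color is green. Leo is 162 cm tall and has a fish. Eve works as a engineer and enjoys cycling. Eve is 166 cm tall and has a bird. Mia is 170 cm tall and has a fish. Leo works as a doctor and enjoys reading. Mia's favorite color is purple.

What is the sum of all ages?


28+31+62+35 = 156

156


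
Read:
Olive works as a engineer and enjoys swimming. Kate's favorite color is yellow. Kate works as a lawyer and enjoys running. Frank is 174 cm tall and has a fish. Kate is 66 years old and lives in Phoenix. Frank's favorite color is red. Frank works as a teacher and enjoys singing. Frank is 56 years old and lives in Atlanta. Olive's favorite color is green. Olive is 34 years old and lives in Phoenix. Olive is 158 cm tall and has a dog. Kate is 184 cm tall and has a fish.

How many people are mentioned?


People: Kate, Olive, Frank. Count = 3

3


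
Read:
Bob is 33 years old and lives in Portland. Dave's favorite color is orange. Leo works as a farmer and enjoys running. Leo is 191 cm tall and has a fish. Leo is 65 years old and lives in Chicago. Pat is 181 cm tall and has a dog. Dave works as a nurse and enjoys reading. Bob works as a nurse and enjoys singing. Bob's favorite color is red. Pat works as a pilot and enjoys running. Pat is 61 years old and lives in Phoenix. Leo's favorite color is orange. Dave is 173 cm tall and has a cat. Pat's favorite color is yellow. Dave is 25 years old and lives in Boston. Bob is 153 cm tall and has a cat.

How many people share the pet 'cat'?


Count: 2

2


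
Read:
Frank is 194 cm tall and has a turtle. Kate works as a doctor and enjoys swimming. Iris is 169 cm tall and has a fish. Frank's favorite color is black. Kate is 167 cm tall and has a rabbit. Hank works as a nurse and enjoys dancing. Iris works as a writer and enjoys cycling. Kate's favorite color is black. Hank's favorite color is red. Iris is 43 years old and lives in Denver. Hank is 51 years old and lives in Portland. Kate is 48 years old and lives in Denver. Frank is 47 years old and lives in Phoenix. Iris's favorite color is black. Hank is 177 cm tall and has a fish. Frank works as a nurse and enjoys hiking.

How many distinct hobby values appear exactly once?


Unique hobby values: 4

4


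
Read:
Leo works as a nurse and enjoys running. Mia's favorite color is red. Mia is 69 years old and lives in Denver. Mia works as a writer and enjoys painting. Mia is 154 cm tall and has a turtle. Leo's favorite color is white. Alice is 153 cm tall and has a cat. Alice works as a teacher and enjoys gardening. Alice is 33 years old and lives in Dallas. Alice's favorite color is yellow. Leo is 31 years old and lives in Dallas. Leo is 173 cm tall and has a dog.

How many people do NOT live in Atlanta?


Not in Atlanta: 3

3


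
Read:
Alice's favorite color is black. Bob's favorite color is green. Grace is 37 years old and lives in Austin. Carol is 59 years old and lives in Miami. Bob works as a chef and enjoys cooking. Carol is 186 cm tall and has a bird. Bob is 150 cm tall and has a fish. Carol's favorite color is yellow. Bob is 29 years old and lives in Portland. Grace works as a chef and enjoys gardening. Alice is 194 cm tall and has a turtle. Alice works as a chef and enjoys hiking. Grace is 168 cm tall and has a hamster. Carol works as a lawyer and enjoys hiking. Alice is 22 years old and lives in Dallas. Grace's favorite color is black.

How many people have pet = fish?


Count: 1

1


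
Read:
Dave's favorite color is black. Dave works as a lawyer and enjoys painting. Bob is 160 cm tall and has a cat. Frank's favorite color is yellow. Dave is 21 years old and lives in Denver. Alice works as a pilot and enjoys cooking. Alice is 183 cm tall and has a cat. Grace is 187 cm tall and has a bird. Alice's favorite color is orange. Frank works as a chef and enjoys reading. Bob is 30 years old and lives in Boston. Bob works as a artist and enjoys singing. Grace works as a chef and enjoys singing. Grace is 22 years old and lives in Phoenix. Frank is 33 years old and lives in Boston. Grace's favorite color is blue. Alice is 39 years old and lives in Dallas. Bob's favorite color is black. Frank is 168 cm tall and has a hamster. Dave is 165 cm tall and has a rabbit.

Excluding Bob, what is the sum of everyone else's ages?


Sum (excluding Bob): 115

115


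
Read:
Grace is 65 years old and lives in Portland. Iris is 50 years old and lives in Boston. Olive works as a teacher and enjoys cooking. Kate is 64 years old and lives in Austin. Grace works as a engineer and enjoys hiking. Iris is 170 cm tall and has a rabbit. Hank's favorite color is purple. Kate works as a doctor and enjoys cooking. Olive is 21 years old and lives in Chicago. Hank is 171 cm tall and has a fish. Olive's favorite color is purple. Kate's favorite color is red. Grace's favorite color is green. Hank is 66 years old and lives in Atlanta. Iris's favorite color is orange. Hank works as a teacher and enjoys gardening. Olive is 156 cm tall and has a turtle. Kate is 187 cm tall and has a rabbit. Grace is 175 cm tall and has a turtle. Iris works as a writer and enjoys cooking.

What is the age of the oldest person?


Oldest: Hank at 66

66


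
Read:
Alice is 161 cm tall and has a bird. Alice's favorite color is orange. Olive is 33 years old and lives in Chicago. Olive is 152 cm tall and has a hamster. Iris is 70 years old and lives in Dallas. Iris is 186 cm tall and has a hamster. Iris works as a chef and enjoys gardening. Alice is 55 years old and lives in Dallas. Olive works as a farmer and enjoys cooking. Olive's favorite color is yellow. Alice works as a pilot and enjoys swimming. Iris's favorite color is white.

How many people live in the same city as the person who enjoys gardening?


Person with hobby gardening is Iris, city Dallas. Count = 2

2


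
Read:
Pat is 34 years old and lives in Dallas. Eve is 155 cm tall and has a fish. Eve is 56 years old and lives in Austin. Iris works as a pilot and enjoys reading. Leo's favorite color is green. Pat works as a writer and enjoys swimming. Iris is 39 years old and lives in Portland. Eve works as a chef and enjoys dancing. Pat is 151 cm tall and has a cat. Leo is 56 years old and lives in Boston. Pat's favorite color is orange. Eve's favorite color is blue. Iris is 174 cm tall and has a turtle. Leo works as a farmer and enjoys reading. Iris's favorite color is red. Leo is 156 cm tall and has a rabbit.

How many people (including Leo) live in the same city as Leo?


Leo lives in Boston. Count = 1

1


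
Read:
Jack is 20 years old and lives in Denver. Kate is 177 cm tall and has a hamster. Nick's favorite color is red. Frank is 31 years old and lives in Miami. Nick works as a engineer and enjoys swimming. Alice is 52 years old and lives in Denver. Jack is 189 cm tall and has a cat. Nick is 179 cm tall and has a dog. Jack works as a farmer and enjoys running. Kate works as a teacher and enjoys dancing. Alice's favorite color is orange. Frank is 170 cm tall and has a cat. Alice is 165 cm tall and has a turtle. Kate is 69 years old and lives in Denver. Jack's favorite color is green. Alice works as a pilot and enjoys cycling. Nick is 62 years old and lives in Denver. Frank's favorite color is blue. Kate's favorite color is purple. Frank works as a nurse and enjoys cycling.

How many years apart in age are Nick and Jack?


62 vs 20, diff = 42

42


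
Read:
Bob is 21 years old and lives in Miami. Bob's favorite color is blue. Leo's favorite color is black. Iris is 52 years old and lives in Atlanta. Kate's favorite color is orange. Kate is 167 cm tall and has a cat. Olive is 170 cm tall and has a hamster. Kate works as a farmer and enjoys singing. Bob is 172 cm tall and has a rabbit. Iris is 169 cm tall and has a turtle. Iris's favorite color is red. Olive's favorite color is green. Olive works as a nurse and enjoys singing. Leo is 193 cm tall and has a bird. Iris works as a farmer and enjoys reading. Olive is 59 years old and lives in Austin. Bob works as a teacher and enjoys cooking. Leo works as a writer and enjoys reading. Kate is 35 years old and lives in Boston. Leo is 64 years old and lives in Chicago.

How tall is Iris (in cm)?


Iris is 169 cm tall

169


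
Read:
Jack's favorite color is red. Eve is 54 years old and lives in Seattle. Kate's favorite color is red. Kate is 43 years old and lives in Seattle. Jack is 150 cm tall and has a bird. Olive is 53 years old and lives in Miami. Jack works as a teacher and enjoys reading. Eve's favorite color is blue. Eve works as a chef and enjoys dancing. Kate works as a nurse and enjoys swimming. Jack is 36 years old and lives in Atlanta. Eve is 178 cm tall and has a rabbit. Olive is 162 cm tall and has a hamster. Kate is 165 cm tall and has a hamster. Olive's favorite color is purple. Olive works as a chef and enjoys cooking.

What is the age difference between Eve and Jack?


|54 - 36| = 18

18


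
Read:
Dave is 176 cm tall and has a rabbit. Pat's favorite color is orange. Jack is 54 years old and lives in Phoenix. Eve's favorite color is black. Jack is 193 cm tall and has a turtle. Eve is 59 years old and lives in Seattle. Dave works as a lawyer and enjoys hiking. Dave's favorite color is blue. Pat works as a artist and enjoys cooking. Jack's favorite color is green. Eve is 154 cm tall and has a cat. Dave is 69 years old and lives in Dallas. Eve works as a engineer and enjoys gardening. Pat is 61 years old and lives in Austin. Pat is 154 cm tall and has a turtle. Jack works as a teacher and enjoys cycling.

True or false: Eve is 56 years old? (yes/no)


Eve is actually 59. no

no


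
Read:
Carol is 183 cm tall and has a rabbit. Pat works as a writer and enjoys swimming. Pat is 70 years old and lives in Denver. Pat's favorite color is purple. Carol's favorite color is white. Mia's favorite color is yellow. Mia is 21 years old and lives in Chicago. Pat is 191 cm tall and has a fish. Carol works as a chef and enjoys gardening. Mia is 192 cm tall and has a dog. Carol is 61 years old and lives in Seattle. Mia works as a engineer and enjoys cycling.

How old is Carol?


Carol is 61 years old

61


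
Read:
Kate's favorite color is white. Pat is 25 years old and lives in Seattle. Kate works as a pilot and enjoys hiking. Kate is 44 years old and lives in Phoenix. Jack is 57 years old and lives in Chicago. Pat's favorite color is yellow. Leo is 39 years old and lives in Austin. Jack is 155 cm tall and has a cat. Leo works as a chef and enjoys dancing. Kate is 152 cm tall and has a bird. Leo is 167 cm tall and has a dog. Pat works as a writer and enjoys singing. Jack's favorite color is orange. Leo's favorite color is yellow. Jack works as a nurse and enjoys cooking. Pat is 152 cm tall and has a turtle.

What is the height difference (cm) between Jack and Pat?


|155 - 152| = 3

3


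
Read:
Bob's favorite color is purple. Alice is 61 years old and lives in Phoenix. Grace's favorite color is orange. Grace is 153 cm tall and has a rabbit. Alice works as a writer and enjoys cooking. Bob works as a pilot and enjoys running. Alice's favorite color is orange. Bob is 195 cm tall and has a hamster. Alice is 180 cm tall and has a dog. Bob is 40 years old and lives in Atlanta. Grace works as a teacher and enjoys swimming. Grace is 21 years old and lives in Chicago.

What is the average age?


Sum=122, n=3, avg=40.67

40.67


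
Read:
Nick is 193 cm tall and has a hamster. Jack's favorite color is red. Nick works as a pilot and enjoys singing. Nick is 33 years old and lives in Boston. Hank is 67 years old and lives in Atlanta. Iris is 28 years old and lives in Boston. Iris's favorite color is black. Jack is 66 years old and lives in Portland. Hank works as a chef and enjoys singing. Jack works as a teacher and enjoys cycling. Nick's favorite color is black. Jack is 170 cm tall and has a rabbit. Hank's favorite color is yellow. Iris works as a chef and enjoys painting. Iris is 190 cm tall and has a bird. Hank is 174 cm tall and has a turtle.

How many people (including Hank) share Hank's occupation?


Hank is a chef. Count = 2

2


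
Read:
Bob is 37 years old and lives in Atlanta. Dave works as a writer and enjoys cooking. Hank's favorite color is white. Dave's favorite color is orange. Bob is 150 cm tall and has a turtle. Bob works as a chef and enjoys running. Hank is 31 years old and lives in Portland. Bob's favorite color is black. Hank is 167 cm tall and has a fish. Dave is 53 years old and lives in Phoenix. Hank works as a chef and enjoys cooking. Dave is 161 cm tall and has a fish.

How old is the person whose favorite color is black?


Person with favorite color=black is Bob, age 37

37


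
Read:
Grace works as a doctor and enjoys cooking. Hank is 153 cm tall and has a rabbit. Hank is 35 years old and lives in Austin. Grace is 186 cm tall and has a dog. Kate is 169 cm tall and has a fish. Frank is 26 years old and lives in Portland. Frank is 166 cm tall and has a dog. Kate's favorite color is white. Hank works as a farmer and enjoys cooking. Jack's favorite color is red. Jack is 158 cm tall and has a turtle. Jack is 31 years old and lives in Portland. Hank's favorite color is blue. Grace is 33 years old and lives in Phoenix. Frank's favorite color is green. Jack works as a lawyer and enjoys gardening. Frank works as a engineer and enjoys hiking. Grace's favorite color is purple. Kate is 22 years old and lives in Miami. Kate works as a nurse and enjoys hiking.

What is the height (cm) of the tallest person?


Tallest: Grace at 186 cm

186


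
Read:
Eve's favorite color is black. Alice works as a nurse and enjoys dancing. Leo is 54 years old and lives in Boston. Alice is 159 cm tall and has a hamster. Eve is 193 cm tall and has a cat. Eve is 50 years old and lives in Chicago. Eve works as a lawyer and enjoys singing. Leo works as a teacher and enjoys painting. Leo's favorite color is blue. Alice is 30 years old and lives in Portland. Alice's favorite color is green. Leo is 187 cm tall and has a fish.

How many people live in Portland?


Count in Portland: 1

1


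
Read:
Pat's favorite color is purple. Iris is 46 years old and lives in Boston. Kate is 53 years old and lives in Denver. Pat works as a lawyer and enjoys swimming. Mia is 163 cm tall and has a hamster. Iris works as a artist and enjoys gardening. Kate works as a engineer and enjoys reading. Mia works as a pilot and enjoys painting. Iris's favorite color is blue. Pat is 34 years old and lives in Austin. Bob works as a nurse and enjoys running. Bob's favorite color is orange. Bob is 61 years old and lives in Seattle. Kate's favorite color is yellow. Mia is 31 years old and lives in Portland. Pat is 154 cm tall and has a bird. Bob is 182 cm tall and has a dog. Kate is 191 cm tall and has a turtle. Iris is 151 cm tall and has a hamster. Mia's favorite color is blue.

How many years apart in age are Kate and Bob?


53 vs 61, diff = 8

8


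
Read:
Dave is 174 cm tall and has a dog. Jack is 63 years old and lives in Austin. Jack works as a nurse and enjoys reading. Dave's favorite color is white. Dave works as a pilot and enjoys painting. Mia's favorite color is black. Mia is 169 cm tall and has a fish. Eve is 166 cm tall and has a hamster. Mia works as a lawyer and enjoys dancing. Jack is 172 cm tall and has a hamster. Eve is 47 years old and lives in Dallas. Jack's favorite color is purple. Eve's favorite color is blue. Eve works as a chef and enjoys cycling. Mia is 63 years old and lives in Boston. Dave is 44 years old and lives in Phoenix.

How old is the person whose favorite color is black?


Person with favorite color=black is Mia, age 63

63


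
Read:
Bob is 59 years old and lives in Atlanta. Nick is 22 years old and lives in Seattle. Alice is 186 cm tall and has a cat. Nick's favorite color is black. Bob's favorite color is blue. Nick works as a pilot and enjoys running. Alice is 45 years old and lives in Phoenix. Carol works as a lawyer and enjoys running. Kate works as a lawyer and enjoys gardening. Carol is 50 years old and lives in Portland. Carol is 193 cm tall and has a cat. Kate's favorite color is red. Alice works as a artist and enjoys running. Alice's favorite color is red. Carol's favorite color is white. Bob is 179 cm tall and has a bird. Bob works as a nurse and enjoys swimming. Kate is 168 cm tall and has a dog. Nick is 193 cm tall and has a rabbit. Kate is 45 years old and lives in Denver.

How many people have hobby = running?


Count: 3

3


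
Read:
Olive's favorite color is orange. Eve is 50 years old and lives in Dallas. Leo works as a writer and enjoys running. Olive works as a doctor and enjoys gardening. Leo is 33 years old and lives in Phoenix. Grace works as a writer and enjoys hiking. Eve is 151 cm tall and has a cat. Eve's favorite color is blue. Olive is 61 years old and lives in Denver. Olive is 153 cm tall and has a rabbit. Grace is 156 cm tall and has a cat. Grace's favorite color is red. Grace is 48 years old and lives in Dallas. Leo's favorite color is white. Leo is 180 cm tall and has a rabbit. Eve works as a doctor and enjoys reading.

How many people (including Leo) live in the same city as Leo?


Leo lives in Phoenix. Count = 1

1


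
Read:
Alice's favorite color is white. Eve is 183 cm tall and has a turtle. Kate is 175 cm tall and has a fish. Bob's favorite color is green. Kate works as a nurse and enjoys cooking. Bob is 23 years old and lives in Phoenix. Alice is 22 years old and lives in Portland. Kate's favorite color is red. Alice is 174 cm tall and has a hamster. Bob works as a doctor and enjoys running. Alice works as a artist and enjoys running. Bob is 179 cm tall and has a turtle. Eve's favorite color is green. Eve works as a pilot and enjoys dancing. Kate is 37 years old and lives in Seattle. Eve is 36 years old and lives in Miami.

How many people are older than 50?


Filter: 0

0


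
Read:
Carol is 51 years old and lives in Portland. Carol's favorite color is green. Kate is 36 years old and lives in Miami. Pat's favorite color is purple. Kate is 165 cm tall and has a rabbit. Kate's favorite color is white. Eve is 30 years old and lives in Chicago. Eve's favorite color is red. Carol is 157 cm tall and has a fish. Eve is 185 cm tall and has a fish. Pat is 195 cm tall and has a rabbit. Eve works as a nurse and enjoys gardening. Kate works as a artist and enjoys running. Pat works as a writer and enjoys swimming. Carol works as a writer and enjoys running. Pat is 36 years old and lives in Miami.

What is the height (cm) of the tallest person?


Tallest: Pat at 195 cm

195


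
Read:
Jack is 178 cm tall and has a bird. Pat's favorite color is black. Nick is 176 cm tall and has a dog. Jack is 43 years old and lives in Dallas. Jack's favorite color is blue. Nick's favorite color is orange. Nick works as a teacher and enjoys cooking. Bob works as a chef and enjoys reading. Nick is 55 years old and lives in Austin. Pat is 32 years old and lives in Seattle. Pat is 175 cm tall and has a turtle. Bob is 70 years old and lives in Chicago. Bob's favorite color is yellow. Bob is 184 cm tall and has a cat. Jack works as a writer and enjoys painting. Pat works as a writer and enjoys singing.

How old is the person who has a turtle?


Person with turtle is Pat, age 32

32


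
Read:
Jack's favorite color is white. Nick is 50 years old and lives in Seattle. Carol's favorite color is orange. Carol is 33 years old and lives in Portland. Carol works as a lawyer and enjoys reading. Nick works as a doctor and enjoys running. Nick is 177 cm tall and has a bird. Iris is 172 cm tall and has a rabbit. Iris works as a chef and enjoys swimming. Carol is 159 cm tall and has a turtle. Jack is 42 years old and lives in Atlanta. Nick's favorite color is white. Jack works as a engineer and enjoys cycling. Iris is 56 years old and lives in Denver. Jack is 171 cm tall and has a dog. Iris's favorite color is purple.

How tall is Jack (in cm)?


Jack is 171 cm tall

171


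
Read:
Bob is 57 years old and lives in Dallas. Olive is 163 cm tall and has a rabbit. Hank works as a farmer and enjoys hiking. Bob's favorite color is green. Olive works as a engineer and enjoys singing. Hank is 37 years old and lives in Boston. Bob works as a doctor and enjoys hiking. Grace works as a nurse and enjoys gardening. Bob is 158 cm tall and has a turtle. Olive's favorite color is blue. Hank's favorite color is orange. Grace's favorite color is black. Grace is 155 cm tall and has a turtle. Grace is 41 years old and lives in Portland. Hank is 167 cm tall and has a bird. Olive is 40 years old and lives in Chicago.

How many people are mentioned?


People: Olive, Hank, Bob, Grace. Count = 4

4


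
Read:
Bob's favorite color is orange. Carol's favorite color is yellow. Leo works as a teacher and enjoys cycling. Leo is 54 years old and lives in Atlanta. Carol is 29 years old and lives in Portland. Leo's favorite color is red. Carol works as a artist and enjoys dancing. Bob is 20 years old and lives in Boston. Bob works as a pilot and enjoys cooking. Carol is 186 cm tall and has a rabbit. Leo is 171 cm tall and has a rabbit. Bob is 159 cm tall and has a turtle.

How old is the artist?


The artist is Carol, age 29

29


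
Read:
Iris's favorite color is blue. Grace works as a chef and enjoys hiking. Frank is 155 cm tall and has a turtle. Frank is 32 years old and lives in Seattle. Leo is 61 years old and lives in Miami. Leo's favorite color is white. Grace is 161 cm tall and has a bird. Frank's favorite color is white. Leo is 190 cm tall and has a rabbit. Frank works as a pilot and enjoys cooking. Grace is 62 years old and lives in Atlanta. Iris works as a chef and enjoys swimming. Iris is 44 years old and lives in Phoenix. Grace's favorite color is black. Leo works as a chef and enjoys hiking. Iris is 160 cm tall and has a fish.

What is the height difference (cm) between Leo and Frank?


|190 - 155| = 35

35


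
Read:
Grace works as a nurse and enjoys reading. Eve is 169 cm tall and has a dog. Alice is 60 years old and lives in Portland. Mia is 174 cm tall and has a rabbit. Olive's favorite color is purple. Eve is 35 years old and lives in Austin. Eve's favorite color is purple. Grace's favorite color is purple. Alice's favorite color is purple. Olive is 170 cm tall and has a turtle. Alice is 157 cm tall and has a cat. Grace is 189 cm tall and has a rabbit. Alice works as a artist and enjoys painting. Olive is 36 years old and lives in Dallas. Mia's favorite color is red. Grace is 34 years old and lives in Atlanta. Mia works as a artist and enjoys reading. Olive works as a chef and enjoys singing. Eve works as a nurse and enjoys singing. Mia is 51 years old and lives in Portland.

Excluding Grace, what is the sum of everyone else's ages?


Sum (excluding Grace): 182

182


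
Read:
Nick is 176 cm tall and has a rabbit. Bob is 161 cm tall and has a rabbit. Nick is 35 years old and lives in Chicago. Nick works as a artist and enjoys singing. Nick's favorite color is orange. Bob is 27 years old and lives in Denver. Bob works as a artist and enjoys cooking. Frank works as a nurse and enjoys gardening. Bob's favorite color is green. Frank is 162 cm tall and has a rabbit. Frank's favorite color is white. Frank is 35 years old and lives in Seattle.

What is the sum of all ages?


27+35+35 = 97

97


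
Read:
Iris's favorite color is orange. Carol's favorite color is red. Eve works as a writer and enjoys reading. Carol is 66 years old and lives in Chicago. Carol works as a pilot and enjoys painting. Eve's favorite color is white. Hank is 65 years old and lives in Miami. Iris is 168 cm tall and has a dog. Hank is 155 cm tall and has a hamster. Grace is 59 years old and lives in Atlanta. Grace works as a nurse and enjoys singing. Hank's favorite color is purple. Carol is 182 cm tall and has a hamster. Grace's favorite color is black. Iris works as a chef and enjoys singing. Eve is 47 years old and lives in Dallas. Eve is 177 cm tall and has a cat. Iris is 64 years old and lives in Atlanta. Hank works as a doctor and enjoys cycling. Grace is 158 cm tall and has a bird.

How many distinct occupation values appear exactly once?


Unique occupation values: 5

5


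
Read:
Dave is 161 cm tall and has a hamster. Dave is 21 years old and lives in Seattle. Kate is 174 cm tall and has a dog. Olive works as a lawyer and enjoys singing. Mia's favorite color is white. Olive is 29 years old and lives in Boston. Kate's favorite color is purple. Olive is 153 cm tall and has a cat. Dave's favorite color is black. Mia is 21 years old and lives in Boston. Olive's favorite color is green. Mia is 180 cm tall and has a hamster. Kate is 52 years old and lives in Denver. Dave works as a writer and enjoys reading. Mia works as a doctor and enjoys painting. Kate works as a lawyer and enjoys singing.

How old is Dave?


Dave is 21 years old

21


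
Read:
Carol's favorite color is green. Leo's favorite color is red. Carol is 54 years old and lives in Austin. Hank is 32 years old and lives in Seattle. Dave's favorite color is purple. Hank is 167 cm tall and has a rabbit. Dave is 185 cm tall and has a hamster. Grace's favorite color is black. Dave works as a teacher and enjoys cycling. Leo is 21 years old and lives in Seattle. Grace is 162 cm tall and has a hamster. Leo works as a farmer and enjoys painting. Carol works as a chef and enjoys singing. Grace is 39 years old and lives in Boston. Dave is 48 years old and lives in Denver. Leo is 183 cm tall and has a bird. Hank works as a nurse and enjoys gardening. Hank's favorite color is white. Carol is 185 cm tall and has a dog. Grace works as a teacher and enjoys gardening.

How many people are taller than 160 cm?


Taller than 160: 5

5


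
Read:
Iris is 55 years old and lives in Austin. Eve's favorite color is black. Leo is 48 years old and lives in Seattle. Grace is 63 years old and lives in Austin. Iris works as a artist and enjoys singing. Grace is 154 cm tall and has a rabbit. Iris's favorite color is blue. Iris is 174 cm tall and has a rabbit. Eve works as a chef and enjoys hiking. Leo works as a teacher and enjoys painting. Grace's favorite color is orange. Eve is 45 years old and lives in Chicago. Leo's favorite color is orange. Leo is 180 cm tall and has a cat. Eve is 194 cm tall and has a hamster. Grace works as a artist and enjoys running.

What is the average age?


Sum=211, n=4, avg=52.75

52.75
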